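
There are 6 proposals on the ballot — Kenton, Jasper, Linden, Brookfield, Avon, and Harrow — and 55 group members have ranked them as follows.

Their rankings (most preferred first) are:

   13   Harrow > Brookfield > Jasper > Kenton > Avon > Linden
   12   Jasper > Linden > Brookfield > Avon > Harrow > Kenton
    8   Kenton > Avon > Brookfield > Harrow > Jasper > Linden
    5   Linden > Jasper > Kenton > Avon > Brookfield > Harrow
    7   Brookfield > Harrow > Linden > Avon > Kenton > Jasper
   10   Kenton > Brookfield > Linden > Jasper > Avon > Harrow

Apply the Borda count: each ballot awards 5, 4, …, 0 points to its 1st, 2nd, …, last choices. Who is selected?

Borda scores:
  Kenton: 13·2 + 12·0 + 8·5 + 5·3 + 7·1 + 10·5 = 138
  Jasper: 13·3 + 12·5 + 8·1 + 5·4 + 7·0 + 10·2 = 147
  Linden: 13·0 + 12·4 + 8·0 + 5·5 + 7·3 + 10·3 = 124
  Brookfield: 13·4 + 12·3 + 8·3 + 5·1 + 7·5 + 10·4 = 192
  Avon: 13·1 + 12·2 + 8·4 + 5·2 + 7·2 + 10·1 = 103
  Harrow: 13·5 + 12·1 + 8·2 + 5·0 + 7·4 + 10·0 = 121
Brookfield has the highest total.

Brookfield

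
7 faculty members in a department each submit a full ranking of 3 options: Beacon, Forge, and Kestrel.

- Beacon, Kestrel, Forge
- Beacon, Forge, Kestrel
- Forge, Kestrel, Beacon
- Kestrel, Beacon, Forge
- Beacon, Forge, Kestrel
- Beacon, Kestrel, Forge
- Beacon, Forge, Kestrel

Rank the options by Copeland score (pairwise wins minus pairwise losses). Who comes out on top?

Beacon

Pairwise results:
  Beacon vs Forge: Beacon wins 6–1.
  Beacon vs Kestrel: Beacon wins 5–2.
  Forge vs Kestrel: Forge wins 4–3.
Copeland scores (wins − losses):
  Beacon: 2 − 0 = 2
  Forge: 1 − 1 = 0
  Kestrel: 0 − 2 = -2
Beacon has the best Copeland score.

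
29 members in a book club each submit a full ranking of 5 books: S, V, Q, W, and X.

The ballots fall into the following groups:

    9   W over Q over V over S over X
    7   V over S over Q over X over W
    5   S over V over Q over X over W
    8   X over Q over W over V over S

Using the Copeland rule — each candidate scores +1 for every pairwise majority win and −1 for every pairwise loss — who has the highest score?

Pairwise results:
  S vs V: V wins 24–5.
  S vs Q: Q wins 17–12.
  S vs W: W wins 17–12.
  S vs X: S wins 21–8.
  V vs Q: Q wins 17–12.
  V vs W: W wins 17–12.
  V vs X: V wins 21–8.
  Q vs W: Q wins 20–9.
  Q vs X: Q wins 21–8.
  W vs X: X wins 20–9.
Copeland scores (wins − losses):
  S: 1 − 3 = -2
  V: 2 − 2 = 0
  Q: 4 − 0 = 4
  W: 2 − 2 = 0
  X: 1 − 3 = -2
Q has the best Copeland score.

Q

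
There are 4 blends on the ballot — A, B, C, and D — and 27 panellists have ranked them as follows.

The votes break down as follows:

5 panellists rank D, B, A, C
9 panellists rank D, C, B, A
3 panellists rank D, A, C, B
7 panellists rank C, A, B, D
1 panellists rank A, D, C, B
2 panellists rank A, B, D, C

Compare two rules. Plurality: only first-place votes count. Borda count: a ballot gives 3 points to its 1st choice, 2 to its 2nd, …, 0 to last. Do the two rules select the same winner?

Yes

Plurality first-place counts: A 3, B 0, C 7, D 17 → D.
Borda totals: A 34, B 30, C 43, D 55 → D.
The two rules agree on D.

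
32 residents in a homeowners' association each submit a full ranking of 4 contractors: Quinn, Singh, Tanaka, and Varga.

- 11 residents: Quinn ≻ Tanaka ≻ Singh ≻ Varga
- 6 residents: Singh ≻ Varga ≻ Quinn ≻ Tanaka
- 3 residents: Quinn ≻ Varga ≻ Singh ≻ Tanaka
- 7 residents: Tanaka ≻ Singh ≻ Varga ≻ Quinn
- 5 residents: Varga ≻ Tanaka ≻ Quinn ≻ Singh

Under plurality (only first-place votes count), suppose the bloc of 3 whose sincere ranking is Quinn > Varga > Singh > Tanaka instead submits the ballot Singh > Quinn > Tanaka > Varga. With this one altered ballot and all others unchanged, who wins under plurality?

Quinn

First-place totals with the altered ballot: Quinn 11, Singh 9, Tanaka 7, Varga 5.
The winner is unchanged: still Quinn.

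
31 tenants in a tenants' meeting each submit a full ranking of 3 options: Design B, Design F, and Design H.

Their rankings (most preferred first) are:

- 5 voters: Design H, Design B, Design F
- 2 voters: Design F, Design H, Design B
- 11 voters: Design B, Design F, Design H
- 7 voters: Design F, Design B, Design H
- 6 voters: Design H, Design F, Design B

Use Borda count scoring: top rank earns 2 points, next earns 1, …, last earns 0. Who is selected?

Design F

Borda scores:
  Design B: 5·1 + 2·0 + 11·2 + 7·1 + 6·0 = 34
  Design F: 5·0 + 2·2 + 11·1 + 7·2 + 6·1 = 35
  Design H: 5·2 + 2·1 + 11·0 + 7·0 + 6·2 = 24
Design F has the highest total.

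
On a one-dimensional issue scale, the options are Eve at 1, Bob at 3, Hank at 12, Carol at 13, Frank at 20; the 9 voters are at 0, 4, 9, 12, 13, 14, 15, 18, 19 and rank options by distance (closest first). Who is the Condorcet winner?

With single-peaked preferences on a line, the Condorcet winner is the candidate closest to the median voter.
The median voter (position 13) is closest to Carol at 13.
Check: Carol vs Frank — voters closer to Carol: 7 of 9.

Carol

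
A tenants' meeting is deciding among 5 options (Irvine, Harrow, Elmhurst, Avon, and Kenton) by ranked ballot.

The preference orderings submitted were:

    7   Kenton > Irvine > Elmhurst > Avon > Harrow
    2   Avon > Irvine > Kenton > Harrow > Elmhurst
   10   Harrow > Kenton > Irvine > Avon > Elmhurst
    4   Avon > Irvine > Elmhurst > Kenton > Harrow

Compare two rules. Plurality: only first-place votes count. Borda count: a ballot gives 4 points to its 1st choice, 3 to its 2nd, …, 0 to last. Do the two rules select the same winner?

No

Plurality first-place counts: Irvine 0, Harrow 10, Elmhurst 0, Avon 6, Kenton 7 → Harrow.
Borda totals: Irvine 59, Harrow 42, Elmhurst 22, Avon 41, Kenton 66 → Kenton.
The two rules disagree: plurality picks Harrow, Borda picks Kenton.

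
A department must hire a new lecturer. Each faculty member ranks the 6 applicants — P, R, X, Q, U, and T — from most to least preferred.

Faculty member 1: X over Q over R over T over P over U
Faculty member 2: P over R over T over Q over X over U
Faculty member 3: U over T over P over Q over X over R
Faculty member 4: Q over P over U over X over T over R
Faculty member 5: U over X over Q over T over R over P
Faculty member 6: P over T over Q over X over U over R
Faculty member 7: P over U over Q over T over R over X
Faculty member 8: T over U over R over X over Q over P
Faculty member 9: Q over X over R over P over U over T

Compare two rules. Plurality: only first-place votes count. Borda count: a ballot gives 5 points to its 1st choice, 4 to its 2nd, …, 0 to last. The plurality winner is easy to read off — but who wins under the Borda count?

Q

Plurality first-place counts: P 3, R 0, X 1, Q 2, U 2, T 1 → P.
Borda totals: P 25, R 15, X 21, Q 28, U 23, T 23 → Q.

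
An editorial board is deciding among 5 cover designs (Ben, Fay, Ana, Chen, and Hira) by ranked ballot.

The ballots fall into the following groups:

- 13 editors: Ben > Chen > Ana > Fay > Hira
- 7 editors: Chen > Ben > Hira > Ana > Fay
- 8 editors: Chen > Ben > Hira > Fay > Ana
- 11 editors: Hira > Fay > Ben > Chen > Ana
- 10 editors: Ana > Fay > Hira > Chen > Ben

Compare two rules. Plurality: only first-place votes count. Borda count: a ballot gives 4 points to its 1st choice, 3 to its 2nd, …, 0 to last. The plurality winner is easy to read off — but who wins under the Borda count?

Plurality first-place counts: Ben 13, Fay 0, Ana 10, Chen 15, Hira 11 → Chen.
Borda totals: Ben 119, Fay 84, Ana 73, Chen 120, Hira 94 → Chen.

Chen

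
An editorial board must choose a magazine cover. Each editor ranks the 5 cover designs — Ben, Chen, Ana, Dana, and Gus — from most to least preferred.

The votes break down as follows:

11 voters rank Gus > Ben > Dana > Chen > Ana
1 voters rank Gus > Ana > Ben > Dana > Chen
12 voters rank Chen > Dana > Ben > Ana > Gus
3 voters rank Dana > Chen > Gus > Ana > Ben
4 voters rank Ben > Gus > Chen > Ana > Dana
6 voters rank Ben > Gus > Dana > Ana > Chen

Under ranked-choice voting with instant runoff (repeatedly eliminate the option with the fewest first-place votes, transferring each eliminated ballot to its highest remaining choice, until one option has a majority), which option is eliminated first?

Round 1: Chen 12, Gus 12, Ben 10, Dana 3, Ana 0. Ana has the fewest and is eliminated.
Round 2: Chen 12, Gus 12, Ben 10, Dana 3. Dana has the fewest and is eliminated.
Round 3: Chen 15, Gus 12, Ben 10. Ben has the fewest and is eliminated.
Round 4: Gus 22, Chen 15. Gus has a majority.

Ana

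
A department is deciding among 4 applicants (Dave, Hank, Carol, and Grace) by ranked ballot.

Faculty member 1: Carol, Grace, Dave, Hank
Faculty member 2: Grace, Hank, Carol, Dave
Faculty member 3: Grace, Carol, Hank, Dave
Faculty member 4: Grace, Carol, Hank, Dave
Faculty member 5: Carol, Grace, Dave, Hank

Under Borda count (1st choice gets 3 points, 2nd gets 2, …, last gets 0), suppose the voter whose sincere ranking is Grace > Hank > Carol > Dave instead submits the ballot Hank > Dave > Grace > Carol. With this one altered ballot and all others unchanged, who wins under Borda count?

Grace

Borda totals with the altered ballot: Dave 4, Hank 5, Carol 10, Grace 11.
The winner is unchanged: still Grace.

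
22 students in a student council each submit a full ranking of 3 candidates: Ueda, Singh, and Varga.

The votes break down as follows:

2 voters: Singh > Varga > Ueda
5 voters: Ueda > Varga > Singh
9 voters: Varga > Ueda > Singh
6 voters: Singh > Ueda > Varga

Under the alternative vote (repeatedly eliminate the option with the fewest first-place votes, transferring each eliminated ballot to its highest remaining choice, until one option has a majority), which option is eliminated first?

Round 1: Varga 9, Singh 8, Ueda 5. Ueda has the fewest and is eliminated.
Round 2: Varga 14, Singh 8. Varga has a majority.

Ueda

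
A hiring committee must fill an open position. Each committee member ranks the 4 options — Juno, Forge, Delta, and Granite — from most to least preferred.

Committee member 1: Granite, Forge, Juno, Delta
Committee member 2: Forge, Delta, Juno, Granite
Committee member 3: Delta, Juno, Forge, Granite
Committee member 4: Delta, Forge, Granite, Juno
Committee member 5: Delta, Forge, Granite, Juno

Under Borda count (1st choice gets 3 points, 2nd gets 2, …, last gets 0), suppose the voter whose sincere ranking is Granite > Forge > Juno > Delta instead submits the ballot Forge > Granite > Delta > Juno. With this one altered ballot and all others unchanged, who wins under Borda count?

Delta

Borda totals with the altered ballot: Juno 3, Forge 11, Delta 12, Granite 4.
The winner is unchanged: still Delta.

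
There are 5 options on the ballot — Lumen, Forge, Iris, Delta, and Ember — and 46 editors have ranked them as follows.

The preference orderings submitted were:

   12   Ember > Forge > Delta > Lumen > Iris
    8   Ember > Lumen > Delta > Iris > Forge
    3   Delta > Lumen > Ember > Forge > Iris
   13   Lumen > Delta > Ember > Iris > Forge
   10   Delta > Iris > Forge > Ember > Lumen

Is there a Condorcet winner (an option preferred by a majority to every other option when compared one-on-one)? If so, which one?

Delta

Head-to-head results (46 voters total):
Lumen vs Forge: Lumen wins 24–22.
Lumen vs Iris: Lumen wins 36–10.
Lumen vs Delta: Delta wins 25–21.
Lumen vs Ember: Ember wins 30–16.
Forge vs Iris: Iris wins 31–15.
Forge vs Delta: Delta wins 34–12.
Forge vs Ember: Ember wins 36–10.
Iris vs Delta: Delta wins 46–0.
Iris vs Ember: Ember wins 36–10.
Delta vs Ember: Delta wins 26–20.
Delta beats each rival — Lumen (25–21), Forge (34–12), Iris (46–0), Ember (26–20) — so Delta is the Condorcet winner.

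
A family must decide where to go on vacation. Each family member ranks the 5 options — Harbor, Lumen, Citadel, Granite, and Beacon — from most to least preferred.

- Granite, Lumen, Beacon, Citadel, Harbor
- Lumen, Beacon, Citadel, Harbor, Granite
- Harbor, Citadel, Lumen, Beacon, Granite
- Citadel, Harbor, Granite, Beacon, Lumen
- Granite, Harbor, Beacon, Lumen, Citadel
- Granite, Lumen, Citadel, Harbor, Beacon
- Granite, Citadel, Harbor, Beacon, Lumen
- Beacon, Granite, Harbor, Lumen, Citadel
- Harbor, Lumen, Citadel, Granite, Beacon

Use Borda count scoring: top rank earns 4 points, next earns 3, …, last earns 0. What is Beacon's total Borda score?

Borda scores:
  Harbor: 0 + 1 + 4 + 3 + 3 + 1 + 2 + 2 + 4 = 20
  Lumen: 3 + 4 + 2 + 0 + 1 + 3 + 0 + 1 + 3 = 17
  Citadel: 1 + 2 + 3 + 4 + 0 + 2 + 3 + 0 + 2 = 17
  Granite: 4 + 0 + 0 + 2 + 4 + 4 + 4 + 3 + 1 = 22
  Beacon: 2 + 3 + 1 + 1 + 2 + 0 + 1 + 4 + 0 = 14

14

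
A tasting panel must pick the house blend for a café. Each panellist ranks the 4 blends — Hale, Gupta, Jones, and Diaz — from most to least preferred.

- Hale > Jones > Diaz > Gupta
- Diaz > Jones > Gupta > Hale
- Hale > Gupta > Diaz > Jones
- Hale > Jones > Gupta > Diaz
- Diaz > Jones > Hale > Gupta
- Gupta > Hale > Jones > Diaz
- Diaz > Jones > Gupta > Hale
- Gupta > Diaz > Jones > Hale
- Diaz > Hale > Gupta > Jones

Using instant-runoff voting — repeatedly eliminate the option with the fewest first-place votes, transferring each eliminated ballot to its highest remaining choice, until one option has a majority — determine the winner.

Diaz

Round 1: Diaz 4, Hale 3, Gupta 2, Jones 0. Jones has the fewest and is eliminated.
Round 2: Diaz 4, Hale 3, Gupta 2. Gupta has the fewest and is eliminated.
Round 3: Diaz 5, Hale 4. Diaz has a majority.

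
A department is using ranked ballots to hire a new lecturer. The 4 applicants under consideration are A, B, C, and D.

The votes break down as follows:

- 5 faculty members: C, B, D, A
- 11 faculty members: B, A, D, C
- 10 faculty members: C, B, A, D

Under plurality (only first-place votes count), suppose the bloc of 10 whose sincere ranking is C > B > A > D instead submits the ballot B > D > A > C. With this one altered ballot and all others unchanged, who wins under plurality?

B

First-place totals with the altered ballot: A 0, B 21, C 5, D 0.
The switch changes the winner from C to B.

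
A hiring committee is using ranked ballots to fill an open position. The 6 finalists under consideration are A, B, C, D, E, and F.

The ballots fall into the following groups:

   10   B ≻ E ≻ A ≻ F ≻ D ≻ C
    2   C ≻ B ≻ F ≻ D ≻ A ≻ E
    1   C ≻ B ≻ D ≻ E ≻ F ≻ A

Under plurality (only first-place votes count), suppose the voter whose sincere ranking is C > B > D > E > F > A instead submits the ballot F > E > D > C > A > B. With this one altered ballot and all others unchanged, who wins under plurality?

B

First-place totals with the altered ballot: A 0, B 10, C 2, D 0, E 0, F 1.
The winner is unchanged: still B.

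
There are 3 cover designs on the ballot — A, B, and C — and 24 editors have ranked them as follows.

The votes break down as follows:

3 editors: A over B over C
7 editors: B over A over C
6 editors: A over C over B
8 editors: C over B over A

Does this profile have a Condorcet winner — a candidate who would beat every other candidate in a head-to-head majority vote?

Head-to-head results (24 voters total):
A vs B: B wins 15–9.
A vs C: A wins 16–8.
B vs C: C wins 14–10.
No candidate beats all others: A beats C beats B beats A, a majority cycle.

No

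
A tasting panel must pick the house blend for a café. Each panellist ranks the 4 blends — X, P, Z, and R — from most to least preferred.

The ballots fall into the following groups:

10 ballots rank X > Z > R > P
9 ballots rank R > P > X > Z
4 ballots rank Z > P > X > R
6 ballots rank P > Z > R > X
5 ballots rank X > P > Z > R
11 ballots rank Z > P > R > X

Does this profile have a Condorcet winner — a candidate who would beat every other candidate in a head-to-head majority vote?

Head-to-head results (45 voters total):
X vs P: P wins 30–15.
X vs Z: X wins 24–21.
X vs R: R wins 26–19.
P vs Z: Z wins 25–20.
P vs R: P wins 26–19.
Z vs R: Z wins 36–9.
No candidate beats all others: X beats Z beats P beats X, a majority cycle.

No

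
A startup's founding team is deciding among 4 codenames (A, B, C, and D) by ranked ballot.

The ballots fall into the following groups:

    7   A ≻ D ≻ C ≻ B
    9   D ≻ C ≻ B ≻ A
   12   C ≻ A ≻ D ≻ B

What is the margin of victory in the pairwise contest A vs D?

Ballots ranking A above D: 7+12 = 19.
Ballots ranking D above A: 9.
A wins 19–9, a margin of 10.

10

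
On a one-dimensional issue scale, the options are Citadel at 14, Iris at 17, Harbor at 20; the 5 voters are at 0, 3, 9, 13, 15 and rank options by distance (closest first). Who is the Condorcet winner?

With single-peaked preferences on a line, the Condorcet winner is the candidate closest to the median voter.
The median voter (position 9) is closest to Citadel at 14.
Check: Citadel vs Harbor — voters closer to Citadel: 5 of 5.

Citadel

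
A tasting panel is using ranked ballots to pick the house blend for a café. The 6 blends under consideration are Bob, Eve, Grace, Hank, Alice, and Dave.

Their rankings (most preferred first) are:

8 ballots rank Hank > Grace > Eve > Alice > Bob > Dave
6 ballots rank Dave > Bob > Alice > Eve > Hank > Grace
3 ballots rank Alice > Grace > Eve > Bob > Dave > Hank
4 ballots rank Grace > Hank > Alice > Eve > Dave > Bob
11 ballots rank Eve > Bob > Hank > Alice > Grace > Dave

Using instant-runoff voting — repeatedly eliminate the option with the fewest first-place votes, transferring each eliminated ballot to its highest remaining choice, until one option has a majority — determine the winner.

Round 1: Eve 11, Hank 8, Dave 6, Grace 4, Alice 3, Bob 0. Bob has the fewest and is eliminated.
Round 2: Eve 11, Hank 8, Dave 6, Grace 4, Alice 3. Alice has the fewest and is eliminated.
Round 3: Eve 11, Hank 8, Grace 7, Dave 6. Dave has the fewest and is eliminated.
Round 4: Eve 17, Hank 8, Grace 7. Eve has a majority.

Eve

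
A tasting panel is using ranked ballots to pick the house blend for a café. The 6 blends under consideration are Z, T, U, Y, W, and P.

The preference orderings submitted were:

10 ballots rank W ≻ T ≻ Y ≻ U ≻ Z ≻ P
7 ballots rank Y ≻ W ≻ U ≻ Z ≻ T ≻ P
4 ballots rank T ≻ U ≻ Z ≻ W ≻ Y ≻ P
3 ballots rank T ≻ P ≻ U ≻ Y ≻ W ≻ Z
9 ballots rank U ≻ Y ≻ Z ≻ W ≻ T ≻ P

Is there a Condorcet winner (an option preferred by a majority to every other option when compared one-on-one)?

Head-to-head results (33 voters total):
Z vs T: T wins 17–16.
Z vs U: U wins 33–0.
Z vs Y: Y wins 29–4.
Z vs W: W wins 20–13.
Z vs P: Z wins 30–3.
T vs U: T wins 17–16.
T vs Y: T wins 17–16.
T vs W: W wins 26–7.
T vs P: T wins 33–0.
U vs Y: Y wins 17–16.
U vs W: W wins 17–16.
U vs P: U wins 30–3.
Y vs W: Y wins 19–14.
Y vs P: Y wins 30–3.
W vs P: W wins 30–3.
No candidate beats all others: T beats Y beats W beats T, a majority cycle.

No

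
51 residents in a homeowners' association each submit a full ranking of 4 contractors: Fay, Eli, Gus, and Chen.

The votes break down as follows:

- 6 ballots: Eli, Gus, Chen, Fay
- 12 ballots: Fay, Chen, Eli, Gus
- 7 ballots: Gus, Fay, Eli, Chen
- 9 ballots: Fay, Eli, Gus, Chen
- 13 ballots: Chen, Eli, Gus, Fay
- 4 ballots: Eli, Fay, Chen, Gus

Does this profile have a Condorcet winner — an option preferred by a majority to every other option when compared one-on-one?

No

Head-to-head results (51 voters total):
Fay vs Eli: Fay wins 28–23.
Fay vs Gus: Gus wins 26–25.
Fay vs Chen: Fay wins 32–19.
Eli vs Gus: Eli wins 44–7.
Eli vs Chen: Eli wins 26–25.
Gus vs Chen: Chen wins 29–22.
No candidate beats all others: Fay beats Eli beats Gus beats Fay, a majority cycle.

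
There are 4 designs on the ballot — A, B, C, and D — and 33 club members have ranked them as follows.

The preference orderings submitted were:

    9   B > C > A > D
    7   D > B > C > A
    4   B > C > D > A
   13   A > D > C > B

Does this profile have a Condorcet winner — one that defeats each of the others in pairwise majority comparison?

Head-to-head results (33 voters total):
A vs B: B wins 20–13.
A vs C: C wins 20–13.
A vs D: A wins 22–11.
B vs C: B wins 20–13.
B vs D: D wins 20–13.
C vs D: D wins 20–13.
No candidate beats all others: A beats D beats B beats A, a majority cycle.

No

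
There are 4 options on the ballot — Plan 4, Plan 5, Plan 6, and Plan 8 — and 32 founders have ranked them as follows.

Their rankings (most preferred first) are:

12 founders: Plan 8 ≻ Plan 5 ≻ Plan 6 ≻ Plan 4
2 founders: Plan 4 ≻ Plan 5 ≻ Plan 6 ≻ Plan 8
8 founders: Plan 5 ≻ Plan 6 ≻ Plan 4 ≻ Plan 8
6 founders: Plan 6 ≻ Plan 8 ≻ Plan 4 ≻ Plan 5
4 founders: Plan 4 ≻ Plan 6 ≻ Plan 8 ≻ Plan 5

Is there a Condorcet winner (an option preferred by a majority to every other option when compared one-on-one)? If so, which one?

None — there is no Condorcet winner

Head-to-head results (32 voters total):
Plan 4 vs Plan 5: Plan 5 wins 20–12.
Plan 4 vs Plan 6: Plan 6 wins 26–6.
Plan 4 vs Plan 8: Plan 8 wins 18–14.
Plan 5 vs Plan 6: Plan 5 wins 22–10.
Plan 5 vs Plan 8: Plan 8 wins 22–10.
Plan 6 vs Plan 8: Plan 6 wins 20–12.
No candidate beats all others: Plan 5 beats Plan 6 beats Plan 8 beats Plan 5, a majority cycle.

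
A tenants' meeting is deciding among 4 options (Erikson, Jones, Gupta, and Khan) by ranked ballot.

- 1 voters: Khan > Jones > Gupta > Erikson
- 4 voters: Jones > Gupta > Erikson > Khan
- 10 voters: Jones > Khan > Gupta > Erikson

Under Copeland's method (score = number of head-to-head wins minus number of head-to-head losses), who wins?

Pairwise results:
  Erikson vs Jones: Jones wins 15–0.
  Erikson vs Gupta: Gupta wins 15–0.
  Erikson vs Khan: Khan wins 11–4.
  Jones vs Gupta: Jones wins 15–0.
  Jones vs Khan: Jones wins 14–1.
  Gupta vs Khan: Khan wins 11–4.
Copeland scores (wins − losses):
  Erikson: 0 − 3 = -3
  Jones: 3 − 0 = 3
  Gupta: 1 − 2 = -1
  Khan: 2 − 1 = 1
Jones has the best Copeland score.

Jones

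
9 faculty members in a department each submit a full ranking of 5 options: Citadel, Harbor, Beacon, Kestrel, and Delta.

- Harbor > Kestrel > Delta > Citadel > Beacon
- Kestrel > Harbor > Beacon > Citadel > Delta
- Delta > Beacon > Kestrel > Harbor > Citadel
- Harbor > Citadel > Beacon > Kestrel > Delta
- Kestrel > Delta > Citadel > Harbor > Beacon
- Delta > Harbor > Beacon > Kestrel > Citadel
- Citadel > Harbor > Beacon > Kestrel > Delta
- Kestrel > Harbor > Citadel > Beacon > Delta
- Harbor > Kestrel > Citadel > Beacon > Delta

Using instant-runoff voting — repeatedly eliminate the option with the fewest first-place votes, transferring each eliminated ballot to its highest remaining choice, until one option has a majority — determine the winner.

Harbor

Round 1: Harbor 3, Kestrel 3, Delta 2, Citadel 1, Beacon 0. Beacon has the fewest and is eliminated.
Round 2: Harbor 3, Kestrel 3, Delta 2, Citadel 1. Citadel has the fewest and is eliminated.
Round 3: Harbor 4, Kestrel 3, Delta 2. Delta has the fewest and is eliminated.
Round 4: Harbor 5, Kestrel 4. Harbor has a majority.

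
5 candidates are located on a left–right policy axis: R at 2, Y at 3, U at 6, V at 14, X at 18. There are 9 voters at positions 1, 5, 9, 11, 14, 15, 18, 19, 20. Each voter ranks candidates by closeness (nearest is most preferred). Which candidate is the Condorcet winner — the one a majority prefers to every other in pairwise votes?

With single-peaked preferences on a line, the Condorcet winner is the candidate closest to the median voter.
The median voter (position 14) is closest to V at 14.
Check: V vs R — voters closer to V: 7 of 9.

V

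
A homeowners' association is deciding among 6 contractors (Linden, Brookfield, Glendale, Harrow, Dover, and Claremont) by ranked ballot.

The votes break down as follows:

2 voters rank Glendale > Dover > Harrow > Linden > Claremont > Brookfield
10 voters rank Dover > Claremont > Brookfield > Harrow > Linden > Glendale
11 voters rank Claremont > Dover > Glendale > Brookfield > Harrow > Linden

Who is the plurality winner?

Claremont

First-place vote totals:
  Linden: 0
  Brookfield: 0
  Glendale: 2
  Harrow: 0
  Dover: 10
  Claremont: 11
Claremont has the most first-place votes.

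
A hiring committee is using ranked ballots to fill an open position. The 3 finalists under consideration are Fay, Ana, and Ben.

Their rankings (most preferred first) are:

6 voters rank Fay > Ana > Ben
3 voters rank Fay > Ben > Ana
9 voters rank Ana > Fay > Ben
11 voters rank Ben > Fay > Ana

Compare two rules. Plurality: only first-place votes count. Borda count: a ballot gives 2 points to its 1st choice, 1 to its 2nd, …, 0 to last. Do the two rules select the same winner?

No

Plurality first-place counts: Fay 9, Ana 9, Ben 11 → Ben.
Borda totals: Fay 38, Ana 24, Ben 25 → Fay.
The two rules disagree: plurality picks Ben, Borda picks Fay.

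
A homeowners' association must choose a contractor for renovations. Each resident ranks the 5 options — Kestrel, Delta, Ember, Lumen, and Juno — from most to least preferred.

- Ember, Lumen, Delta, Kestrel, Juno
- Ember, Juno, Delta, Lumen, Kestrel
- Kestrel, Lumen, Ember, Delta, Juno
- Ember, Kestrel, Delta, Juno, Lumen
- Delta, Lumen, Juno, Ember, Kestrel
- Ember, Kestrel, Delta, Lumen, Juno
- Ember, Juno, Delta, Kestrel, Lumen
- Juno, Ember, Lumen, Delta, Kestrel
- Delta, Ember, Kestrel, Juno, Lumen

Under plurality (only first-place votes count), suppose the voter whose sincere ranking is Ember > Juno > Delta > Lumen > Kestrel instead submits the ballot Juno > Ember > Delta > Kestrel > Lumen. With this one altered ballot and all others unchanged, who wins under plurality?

First-place totals with the altered ballot: Kestrel 1, Delta 2, Ember 4, Lumen 0, Juno 2.
The winner is unchanged: still Ember.

Ember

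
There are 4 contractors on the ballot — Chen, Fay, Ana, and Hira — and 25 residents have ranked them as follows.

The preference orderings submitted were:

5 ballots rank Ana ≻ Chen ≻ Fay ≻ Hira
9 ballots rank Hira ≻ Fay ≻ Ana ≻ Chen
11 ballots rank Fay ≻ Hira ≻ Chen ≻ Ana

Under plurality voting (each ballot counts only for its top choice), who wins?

First-place vote totals:
  Chen: 0
  Fay: 11
  Ana: 5
  Hira: 9
Fay has the most first-place votes.

Fay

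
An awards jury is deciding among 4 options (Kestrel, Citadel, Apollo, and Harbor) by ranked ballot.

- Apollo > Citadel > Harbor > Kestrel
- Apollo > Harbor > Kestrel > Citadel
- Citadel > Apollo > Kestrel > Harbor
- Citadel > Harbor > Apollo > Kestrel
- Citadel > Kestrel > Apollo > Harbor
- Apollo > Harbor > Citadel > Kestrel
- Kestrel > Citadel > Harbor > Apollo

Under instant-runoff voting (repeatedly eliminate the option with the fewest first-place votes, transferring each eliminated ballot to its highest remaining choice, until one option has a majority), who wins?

Citadel

Round 1: Citadel 3, Apollo 3, Kestrel 1, Harbor 0. Harbor has the fewest and is eliminated.
Round 2: Citadel 3, Apollo 3, Kestrel 1. Kestrel has the fewest and is eliminated.
Round 3: Citadel 4, Apollo 3. Citadel has a majority.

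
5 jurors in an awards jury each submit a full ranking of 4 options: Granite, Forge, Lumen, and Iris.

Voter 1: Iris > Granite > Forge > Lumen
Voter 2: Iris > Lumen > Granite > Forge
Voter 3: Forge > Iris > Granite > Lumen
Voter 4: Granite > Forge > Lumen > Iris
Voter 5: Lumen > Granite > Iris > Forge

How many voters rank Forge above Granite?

1

Ballots ranking Forge above Granite: 1.
Ballots ranking Granite above Forge: 4.
So 1 of 5 voters prefer Forge to Granite.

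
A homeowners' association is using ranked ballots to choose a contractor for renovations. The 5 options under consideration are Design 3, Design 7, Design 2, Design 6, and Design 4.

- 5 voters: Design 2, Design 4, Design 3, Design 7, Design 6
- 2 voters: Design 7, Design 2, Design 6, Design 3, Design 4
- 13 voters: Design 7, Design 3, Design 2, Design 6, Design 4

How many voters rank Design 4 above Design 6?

Ballots ranking Design 4 above Design 6: 5.
Ballots ranking Design 6 above Design 4: 2+13 = 15.
So 5 of 20 voters prefer Design 4 to Design 6.

5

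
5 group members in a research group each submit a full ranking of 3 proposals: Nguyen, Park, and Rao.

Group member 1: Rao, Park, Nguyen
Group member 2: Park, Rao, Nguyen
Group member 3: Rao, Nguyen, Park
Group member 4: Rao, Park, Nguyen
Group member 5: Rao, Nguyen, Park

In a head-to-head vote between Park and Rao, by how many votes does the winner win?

Ballots ranking Park above Rao: 1.
Ballots ranking Rao above Park: 4.
Rao wins 4–1, a margin of 3.

3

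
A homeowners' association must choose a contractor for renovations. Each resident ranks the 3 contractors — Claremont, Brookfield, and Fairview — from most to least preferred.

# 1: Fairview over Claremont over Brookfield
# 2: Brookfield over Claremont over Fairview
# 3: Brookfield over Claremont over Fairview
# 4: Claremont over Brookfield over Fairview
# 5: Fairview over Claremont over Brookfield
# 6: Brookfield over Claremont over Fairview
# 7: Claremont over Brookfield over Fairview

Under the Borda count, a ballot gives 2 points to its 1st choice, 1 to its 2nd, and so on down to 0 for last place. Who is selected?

Claremont

Borda scores:
  Claremont: 1 + 1 + 1 + 2 + 1 + 1 + 2 = 9
  Brookfield: 0 + 2 + 2 + 1 + 0 + 2 + 1 = 8
  Fairview: 2 + 0 + 0 + 0 + 2 + 0 + 0 = 4
Claremont has the highest total.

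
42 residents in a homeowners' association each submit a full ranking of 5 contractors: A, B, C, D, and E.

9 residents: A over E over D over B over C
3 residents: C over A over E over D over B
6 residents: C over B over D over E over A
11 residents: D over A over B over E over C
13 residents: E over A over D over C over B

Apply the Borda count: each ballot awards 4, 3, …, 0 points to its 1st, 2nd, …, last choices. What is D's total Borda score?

Borda scores:
  A: 9·4 + 3·3 + 6·0 + 11·3 + 13·3 = 117
  B: 9·1 + 3·0 + 6·3 + 11·2 + 13·0 = 49
  C: 9·0 + 3·4 + 6·4 + 11·0 + 13·1 = 49
  D: 9·2 + 3·1 + 6·2 + 11·4 + 13·2 = 103
  E: 9·3 + 3·2 + 6·1 + 11·1 + 13·4 = 102

103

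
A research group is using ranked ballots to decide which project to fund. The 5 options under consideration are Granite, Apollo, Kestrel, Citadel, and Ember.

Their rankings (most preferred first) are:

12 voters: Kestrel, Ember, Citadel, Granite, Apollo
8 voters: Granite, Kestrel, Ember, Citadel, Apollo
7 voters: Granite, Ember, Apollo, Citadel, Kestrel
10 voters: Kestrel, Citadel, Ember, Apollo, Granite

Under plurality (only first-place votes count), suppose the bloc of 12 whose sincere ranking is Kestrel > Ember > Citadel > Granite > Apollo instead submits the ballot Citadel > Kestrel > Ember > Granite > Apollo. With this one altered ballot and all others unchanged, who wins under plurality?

First-place totals with the altered ballot: Granite 15, Apollo 0, Kestrel 10, Citadel 12, Ember 0.
The switch changes the winner from Kestrel to Granite.

Granite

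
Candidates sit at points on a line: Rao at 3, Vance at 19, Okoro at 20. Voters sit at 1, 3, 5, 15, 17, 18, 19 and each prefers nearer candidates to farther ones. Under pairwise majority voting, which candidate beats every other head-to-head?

With single-peaked preferences on a line, the Condorcet winner is the candidate closest to the median voter.
The median voter (position 15) is closest to Vance at 19.
Check: Vance vs Rao — voters closer to Vance: 4 of 7.

Vance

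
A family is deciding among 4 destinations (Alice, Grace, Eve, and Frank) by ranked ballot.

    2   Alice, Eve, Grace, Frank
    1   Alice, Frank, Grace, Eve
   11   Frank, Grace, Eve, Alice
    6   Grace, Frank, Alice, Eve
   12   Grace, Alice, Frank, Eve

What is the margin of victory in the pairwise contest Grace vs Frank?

Ballots ranking Grace above Frank: 2+6+12 = 20.
Ballots ranking Frank above Grace: 1+11 = 12.
Grace wins 20–12, a margin of 8.

8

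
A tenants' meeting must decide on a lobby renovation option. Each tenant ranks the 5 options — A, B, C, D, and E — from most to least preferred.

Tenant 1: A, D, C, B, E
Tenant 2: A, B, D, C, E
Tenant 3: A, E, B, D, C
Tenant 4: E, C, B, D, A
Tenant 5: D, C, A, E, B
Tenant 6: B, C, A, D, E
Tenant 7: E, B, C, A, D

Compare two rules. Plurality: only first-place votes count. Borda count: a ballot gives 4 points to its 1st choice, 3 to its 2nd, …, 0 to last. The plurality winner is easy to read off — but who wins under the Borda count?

Plurality first-place counts: A 3, B 1, C 0, D 1, E 2 → A.
Borda totals: A 17, B 15, C 14, D 12, E 12 → A.

A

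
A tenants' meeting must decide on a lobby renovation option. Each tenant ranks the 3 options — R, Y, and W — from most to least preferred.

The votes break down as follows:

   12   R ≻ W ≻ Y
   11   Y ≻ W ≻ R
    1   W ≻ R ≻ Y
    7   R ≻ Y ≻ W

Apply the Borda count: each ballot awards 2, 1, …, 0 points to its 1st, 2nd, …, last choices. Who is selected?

Borda scores:
  R: 12·2 + 11·0 + 1 + 7·2 = 39
  Y: 12·0 + 11·2 + 0 + 7·1 = 29
  W: 12·1 + 11·1 + 2 + 7·0 = 25
R has the highest total.

R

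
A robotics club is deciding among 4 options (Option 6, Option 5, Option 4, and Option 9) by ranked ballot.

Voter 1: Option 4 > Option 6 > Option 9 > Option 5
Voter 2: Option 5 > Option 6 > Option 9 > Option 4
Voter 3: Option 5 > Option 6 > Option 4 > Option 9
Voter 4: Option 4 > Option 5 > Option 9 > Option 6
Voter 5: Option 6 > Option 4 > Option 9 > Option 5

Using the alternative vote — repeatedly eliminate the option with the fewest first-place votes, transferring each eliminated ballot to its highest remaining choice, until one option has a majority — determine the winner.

Option 4

Round 1: Option 5 2, Option 4 2, Option 6 1, Option 9 0. Option 9 has the fewest and is eliminated.
Round 2: Option 5 2, Option 4 2, Option 6 1. Option 6 has the fewest and is eliminated.
Round 3: Option 4 3, Option 5 2. Option 4 has a majority.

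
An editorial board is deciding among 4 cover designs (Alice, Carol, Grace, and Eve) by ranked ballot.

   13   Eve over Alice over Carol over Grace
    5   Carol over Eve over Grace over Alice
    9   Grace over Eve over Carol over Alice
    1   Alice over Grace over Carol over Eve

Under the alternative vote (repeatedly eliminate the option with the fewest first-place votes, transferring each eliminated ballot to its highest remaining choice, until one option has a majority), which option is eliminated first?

Round 1: Eve 13, Grace 9, Carol 5, Alice 1. Alice has the fewest and is eliminated.
Round 2: Eve 13, Grace 10, Carol 5. Carol has the fewest and is eliminated.
Round 3: Eve 18, Grace 10. Eve has a majority.

Alice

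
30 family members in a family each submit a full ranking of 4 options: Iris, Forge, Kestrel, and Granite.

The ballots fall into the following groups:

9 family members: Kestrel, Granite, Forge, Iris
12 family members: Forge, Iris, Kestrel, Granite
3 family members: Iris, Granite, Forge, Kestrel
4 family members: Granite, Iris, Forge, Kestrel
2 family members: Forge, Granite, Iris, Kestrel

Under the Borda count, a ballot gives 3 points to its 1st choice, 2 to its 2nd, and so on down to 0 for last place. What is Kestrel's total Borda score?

Borda scores:
  Iris: 9·0 + 12·2 + 3·3 + 4·2 + 2·1 = 43
  Forge: 9·1 + 12·3 + 3·1 + 4·1 + 2·3 = 58
  Kestrel: 9·3 + 12·1 + 3·0 + 4·0 + 2·0 = 39
  Granite: 9·2 + 12·0 + 3·2 + 4·3 + 2·2 = 40

39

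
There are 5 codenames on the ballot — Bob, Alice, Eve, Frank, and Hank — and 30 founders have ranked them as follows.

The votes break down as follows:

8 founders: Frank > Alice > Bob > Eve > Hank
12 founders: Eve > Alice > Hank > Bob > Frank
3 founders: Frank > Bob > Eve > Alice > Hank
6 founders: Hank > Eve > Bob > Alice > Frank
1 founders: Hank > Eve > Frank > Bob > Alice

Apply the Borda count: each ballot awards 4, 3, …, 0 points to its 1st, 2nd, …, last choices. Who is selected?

Borda scores:
  Bob: 8·2 + 12·1 + 3·3 + 6·2 + 1 = 50
  Alice: 8·3 + 12·3 + 3·1 + 6·1 + 0 = 69
  Eve: 8·1 + 12·4 + 3·2 + 6·3 + 3 = 83
  Frank: 8·4 + 12·0 + 3·4 + 6·0 + 2 = 46
  Hank: 8·0 + 12·2 + 3·0 + 6·4 + 4 = 52
Eve has the highest total.

Eve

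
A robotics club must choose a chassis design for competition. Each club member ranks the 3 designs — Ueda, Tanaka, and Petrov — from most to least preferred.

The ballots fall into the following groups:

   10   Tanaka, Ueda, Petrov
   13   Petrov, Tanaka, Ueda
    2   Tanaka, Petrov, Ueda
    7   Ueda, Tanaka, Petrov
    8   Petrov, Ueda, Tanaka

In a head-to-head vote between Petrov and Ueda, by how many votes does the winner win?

6

Ballots ranking Petrov above Ueda: 13+2+8 = 23.
Ballots ranking Ueda above Petrov: 10+7 = 17.
Petrov wins 23–17, a margin of 6.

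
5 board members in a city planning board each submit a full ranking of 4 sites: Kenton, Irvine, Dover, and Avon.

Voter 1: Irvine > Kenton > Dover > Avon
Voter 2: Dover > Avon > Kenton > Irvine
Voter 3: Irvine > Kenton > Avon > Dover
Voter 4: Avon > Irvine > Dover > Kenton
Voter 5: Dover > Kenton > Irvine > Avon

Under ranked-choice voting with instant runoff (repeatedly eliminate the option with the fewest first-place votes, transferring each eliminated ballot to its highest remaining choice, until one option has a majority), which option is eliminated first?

Round 1: Irvine 2, Dover 2, Avon 1, Kenton 0. Kenton has the fewest and is eliminated.
Round 2: Irvine 2, Dover 2, Avon 1. Avon has the fewest and is eliminated.
Round 3: Irvine 3, Dover 2. Irvine has a majority.

Kenton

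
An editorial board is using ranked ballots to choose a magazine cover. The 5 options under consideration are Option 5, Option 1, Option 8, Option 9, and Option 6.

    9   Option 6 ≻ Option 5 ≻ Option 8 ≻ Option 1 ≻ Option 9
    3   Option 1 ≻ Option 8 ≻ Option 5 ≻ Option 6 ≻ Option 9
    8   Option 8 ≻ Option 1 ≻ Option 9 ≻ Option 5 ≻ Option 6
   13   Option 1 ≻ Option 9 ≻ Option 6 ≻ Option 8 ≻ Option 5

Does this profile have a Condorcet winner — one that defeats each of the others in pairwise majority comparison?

No

Head-to-head results (33 voters total):
Option 5 vs Option 1: Option 1 wins 24–9.
Option 5 vs Option 8: Option 8 wins 24–9.
Option 5 vs Option 9: Option 9 wins 21–12.
Option 5 vs Option 6: Option 6 wins 22–11.
Option 1 vs Option 8: Option 8 wins 17–16.
Option 1 vs Option 9: Option 1 wins 33–0.
Option 1 vs Option 6: Option 1 wins 24–9.
Option 8 vs Option 9: Option 8 wins 20–13.
Option 8 vs Option 6: Option 6 wins 22–11.
Option 9 vs Option 6: Option 9 wins 21–12.
No candidate beats all others: Option 1 beats Option 6 beats Option 8 beats Option 1, a majority cycle.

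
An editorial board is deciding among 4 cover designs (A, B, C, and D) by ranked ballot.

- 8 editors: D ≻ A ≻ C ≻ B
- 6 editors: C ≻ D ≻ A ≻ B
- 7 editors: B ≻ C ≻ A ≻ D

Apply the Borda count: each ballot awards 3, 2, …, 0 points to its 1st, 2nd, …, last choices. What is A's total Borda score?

29

Borda scores:
  A: 8·2 + 6·1 + 7·1 = 29
  B: 8·0 + 6·0 + 7·3 = 21
  C: 8·1 + 6·3 + 7·2 = 40
  D: 8·3 + 6·2 + 7·0 = 36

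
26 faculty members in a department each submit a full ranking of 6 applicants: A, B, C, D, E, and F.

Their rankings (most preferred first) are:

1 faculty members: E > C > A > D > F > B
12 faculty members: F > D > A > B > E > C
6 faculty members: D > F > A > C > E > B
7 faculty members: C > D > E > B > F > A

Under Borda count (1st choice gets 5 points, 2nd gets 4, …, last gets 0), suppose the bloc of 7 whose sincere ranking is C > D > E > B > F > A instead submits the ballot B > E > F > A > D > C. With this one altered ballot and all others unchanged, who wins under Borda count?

F

Borda totals with the altered ballot: A 71, B 59, C 16, D 87, E 51, F 106.
The switch changes the winner from D to F.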